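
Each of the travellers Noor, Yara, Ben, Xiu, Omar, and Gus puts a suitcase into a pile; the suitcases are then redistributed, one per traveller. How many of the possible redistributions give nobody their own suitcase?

This is the derangement count D_6: permutations of 6 items with no fixed point.
By inclusion–exclusion this is Σ_{j=0}^{6} (−1)^j C(6,j)·(6−j)!.
Computing: 720 − 720 + 360 − 120 + 30 − 6 + 1 = 265.

265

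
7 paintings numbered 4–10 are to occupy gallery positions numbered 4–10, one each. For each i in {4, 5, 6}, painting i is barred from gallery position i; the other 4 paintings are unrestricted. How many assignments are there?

Let Aᵢ (for i ∈ {4, 5, 6}) be the placements that put painting i in its forbidden gallery position. Any j of these fix j positions, leaving (7−j)! ways to fill the rest, and there are C(3,j) ways to pick which j.
By inclusion–exclusion, the number of valid placements is Σ_{j=0}^{3} (−1)^j C(3,j)·(7−j)!.
Computing: 5040 − 2160 + 360 − 24 = 3216.

3216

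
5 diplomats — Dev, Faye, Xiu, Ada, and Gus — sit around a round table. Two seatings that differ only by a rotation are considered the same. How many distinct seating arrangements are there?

24

Around a circle, 5 distinct people have 5!/5 = (4)! = 24 rotationally distinct seatings.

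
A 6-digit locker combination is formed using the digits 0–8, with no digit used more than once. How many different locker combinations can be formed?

With no repetition, fill the 6 digits in order: 9 choices, then 8, down to 4.
That product is 9 × 8 × 7 × 6 × 5 × 4 = 60480.

60480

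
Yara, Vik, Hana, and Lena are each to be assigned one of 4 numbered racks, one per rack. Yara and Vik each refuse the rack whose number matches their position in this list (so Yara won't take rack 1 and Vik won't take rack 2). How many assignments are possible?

Let Aᵢ (for i ∈ {1, 2}) be the placements that put person i in their forbidden rack. Any j of these fix j positions, leaving (4−j)! ways to fill the rest, and there are C(2,j) ways to pick which j.
By inclusion–exclusion, the number of valid placements is Σ_{j=0}^{2} (−1)^j C(2,j)·(4−j)!.
Computing: 24 − 12 + 2 = 14.

14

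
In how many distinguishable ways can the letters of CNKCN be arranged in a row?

Letter multiplicities in CNKCN: C×2, K×1, N×2.
The number of distinct arrangements is 5!/(2!·2!) = 120/4 = 30.

30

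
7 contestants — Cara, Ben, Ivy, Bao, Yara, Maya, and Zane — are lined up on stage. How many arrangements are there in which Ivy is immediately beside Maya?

1440

Glue Ivy and Maya into one block (2 internal orders), leaving 6 units to arrange in a row.
That gives 2 × 6! = 2 × 720 = 1440.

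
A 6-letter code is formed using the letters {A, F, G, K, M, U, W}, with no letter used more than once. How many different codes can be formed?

5040

This is a permutation of 6 out of 7: P(7,6) = 7!/1!.
7 × 6 × 5 × 4 × 3 × 2 = 5040.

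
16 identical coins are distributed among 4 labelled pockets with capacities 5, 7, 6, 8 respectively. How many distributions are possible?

217

By stars and bars, unrestricted non-negative solutions to x_1+…+x_4 = 16 number C(16+3,3) = 969.
Subtract solutions that violate a single cap (substitute x_i' = x_i − (cap_i+1)): x_1 ≥ 6 gives C(13,3) = 286; x_2 ≥ 8 gives C(11,3) = 165; x_3 ≥ 7 gives C(12,3) = 220; x_4 ≥ 9 gives C(10,3) = 120. Together 791.
Add back pairs where two caps are both exceeded: 10 + 20 + 4 + 4 + 0 + 1 = 39.
By inclusion–exclusion the count is 969 − 791 + 39 = 217.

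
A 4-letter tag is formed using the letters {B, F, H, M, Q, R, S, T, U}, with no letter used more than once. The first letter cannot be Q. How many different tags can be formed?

2688

The first letter has 9−1 = 8 choices (anything except Q).
The remaining 3 letters are filled from the other 8 symbols without repetition: 8 × 7 × 6 = 336.
Total: 8 × 336 = 2688.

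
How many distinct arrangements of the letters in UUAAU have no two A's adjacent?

There are 5!/(3!·2!) = 10 arrangements of UUAAU in total.
If the two A's are adjacent, glue them into one block, leaving 4 items to arrange: (4)!/(3!) = 4 ways.
Subtracting, 10 − 4 = 6 arrangements keep the A's apart.

6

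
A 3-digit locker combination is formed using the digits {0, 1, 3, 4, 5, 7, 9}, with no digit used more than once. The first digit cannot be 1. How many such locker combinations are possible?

The first digit has 7−1 = 6 choices (anything except 1).
The remaining 2 digits are filled from the other 6 symbols without repetition: 6 × 5 = 30.
Total: 6 × 30 = 180.

180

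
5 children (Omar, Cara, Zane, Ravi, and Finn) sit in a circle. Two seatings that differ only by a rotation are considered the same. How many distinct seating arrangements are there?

Seat Omar anywhere (absorbing the rotational symmetry), then permute the other 4: (4)! = 24.

24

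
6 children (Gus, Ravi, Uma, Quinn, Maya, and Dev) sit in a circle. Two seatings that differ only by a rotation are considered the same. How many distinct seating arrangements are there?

120

Around a circle, 6 distinct people have 6!/6 = (5)! = 120 rotationally distinct seatings.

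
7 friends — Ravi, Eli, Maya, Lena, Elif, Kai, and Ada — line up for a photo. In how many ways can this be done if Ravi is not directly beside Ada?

3600

There are 7! = 5040 arrangements in all. If Ravi and Ada are adjacent, merging them into one block gives 2·(6)! = 1440 arrangements.
So 5040 − 1440 = 3600 arrangements keep them apart.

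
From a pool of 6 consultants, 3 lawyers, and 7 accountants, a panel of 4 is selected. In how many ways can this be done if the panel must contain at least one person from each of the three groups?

819

Unrestricted: C(16,4) = 1820 ways to pick any 4 of the 16.
Selections missing a whole group: no consultants → C(10,4) = 210; no lawyers → C(13,4) = 715; no accountants → C(9,4) = 126.
Add back selections omitting two groups (i.e. drawn from a single group): C(6,4) + C(3,4) + C(7,4) = 50.
By inclusion–exclusion: 1820 − 1051 + 50 = 819.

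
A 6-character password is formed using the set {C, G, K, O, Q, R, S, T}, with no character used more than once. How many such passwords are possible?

20160

With no repetition, fill the 6 characters in order: 8 choices, then 7, down to 3.
That product is 8 × 7 × 6 × 5 × 4 × 3 = 20160.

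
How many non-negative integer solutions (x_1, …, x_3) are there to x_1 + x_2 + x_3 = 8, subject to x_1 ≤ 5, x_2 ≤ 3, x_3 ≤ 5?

18

Without the upper bounds there are C(10,2) = 45 ways to split 8 among 3 variables.
Subtract solutions that violate a single cap (substitute x_i' = x_i − (cap_i+1)): x_1 ≥ 6 gives C(4,2) = 6; x_2 ≥ 4 gives C(6,2) = 15; x_3 ≥ 6 gives C(4,2) = 6. Together 27.
No two caps can be exceeded simultaneously, so the pair terms are all 0.
By inclusion–exclusion the count is 45 − 27 + 0 = 18.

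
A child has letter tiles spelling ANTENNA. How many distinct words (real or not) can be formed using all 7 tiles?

420

Letter multiplicities in ANTENNA: A×2, E×1, N×3, T×1.
The number of distinct arrangements is 7!/(3!·2!) = 5040/12 = 420.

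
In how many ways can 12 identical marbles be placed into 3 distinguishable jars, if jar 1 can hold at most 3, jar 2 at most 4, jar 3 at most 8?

By stars and bars, unrestricted non-negative solutions to x_1+…+x_3 = 12 number C(12+2,2) = 91.
Subtract solutions that violate a single cap (substitute x_i' = x_i − (cap_i+1)): x_1 ≥ 4 gives C(10,2) = 45; x_2 ≥ 5 gives C(9,2) = 36; x_3 ≥ 9 gives C(5,2) = 10. Together 91.
Add back pairs where two caps are both exceeded: 10 + 0 + 0 = 10.
By inclusion–exclusion the count is 91 − 91 + 10 = 10.

10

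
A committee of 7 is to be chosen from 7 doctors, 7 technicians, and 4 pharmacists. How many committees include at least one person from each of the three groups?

27734

With no constraint there are C(18,7) = 31824 possible selections.
Subtract selections that omit an entire group: no doctors → C(11,7) = 330; no technicians → C(11,7) = 330; no pharmacists → C(14,7) = 3432.
Add back selections omitting two groups (i.e. drawn from a single group): C(7,7) + C(7,7) + C(4,7) = 2.
By inclusion–exclusion: 31824 − 4092 + 2 = 27734.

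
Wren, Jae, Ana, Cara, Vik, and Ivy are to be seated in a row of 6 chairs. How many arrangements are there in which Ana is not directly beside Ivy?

480

Of the 6! = 720 arrangements, those with Ana and Ivy adjacent number 2 × 5! = 240 (treat the pair as a block with 2 internal orders).
Complementary counting: 720 − 240 = 480.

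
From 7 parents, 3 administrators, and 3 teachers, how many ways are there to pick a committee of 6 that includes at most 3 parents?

Split by how many parents are chosen (0 through 3).
Sum: C(7,0)·C(6,6) + C(7,1)·C(6,5) + C(7,2)·C(6,4) + C(7,3)·C(6,3) = 1 + 42 + 315 + 700 = 1058.

1058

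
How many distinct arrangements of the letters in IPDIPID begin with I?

90

With the first slot taken by I, it remains to arrange the other 6 letters (PDIPID).
Those 6 letters have D appearing twice, I appearing twice, and P appearing twice, giving (6)!/(2!·2!·2!) = 90.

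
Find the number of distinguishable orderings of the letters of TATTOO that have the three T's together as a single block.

12

Treat the 3 copies of T as a single block. The multiset to arrange is then {TTT, A, O, O}, 4 items in all.
That gives (4)!/(2!) = 12 arrangements.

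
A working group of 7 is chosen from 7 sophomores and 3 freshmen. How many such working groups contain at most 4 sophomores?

35

Split by how many sophomores are chosen (0 through 4).
Sum: C(7,0)·C(3,7) + C(7,1)·C(3,6) + C(7,2)·C(3,5) + C(7,3)·C(3,4) + C(7,4)·C(3,3) = 0 + 0 + 0 + 0 + 35 = 35.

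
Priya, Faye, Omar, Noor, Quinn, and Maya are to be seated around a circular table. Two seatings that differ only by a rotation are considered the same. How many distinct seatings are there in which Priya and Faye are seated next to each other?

Treat {Priya, Faye} as one unit (2 internal orders) and seat the resulting 5 units around the table: (4)! circular arrangements.
So 2 × (4)! = 2 × 24 = 48.

48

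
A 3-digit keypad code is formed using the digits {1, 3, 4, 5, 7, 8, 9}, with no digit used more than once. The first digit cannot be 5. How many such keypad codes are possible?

180

The first digit has 7−1 = 6 choices (anything except 5).
The remaining 2 digits are filled from the other 6 symbols without repetition: 6 × 5 = 30.
Total: 6 × 30 = 180.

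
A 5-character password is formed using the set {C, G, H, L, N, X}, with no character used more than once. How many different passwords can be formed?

Choose and order 5 of the 6 symbols: the first character has 6 options, the next 5, and so on down to 2.
6 × 5 × 4 × 3 × 2 = 720.

720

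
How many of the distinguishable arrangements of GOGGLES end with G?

360

Fix G in the last position and arrange the remaining 6 letters.
Those 6 letters have G appearing twice, giving (6)!/(2!) = 360.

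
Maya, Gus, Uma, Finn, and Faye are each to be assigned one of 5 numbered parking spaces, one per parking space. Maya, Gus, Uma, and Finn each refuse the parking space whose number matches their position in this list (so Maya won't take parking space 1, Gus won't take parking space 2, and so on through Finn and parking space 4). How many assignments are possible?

53

Let Aᵢ (for 1 ≤ i ≤ 4) be the placements that put person i in their forbidden parking space. Any j of these fix j positions, leaving (5−j)! ways to fill the rest, and there are C(4,j) ways to pick which j.
By inclusion–exclusion, the number of valid placements is Σ_{j=0}^{4} (−1)^j C(4,j)·(5−j)!.
Computing: 120 − 96 + 36 − 8 + 1 = 53.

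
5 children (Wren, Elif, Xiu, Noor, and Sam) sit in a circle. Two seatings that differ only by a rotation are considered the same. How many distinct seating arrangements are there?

Fix one person's seat to break rotational symmetry; the remaining 4 people can be arranged in (4)! = 24 ways.

24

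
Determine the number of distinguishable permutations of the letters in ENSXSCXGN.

45360

The 9 letters of ENSXSCXGN have repeats: N appearing twice, S appearing twice, and X appearing twice.
Dividing 9! = 362880 by 2!·2!·2! = 8 for the repeated letters gives 45360.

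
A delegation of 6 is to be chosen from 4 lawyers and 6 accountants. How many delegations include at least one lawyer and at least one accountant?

Total 6-person selections from all 10: C(10,6) = 210.
Subtract selections that omit an entire group: no lawyers → C(6,6) = 1; no accountants → C(4,6) = 0.
Both groups omitted at once is impossible, so 210 − 1 = 209.

209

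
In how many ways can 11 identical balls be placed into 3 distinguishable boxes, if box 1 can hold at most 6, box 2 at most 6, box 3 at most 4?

20

Without the upper bounds there are C(13,2) = 78 ways to split 11 among 3 boxes.
Subtract solutions that violate a single cap (substitute x_i' = x_i − (cap_i+1)): x_1 ≥ 7 gives C(6,2) = 15; x_2 ≥ 7 gives C(6,2) = 15; x_3 ≥ 5 gives C(8,2) = 28. Together 58.
No two caps can be exceeded simultaneously, so the pair terms are all 0.
By inclusion–exclusion the count is 78 − 58 + 0 = 20.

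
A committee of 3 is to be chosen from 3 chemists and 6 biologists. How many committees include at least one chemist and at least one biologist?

63

Unrestricted: C(9,3) = 84 ways to pick any 3 of the 9.
Subtract selections that omit an entire group: no chemists → C(6,3) = 20; no biologists → C(3,3) = 1.
Both groups omitted at once is impossible, so 84 − 21 = 63.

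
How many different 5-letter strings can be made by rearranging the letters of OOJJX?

OOJJX has 5 letters with J appearing twice and O appearing twice.
The number of distinct arrangements is 5!/(2!·2!) = 120/4 = 30.

30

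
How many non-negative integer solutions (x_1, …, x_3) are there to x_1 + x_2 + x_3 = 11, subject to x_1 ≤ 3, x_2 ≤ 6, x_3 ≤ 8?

Ignoring the caps, the number of non-negative solutions to x_1+…+x_3 = 11 is C(13,2) = 78.
Subtract solutions that violate a single cap (substitute x_i' = x_i − (cap_i+1)): x_1 ≥ 4 gives C(9,2) = 36; x_2 ≥ 7 gives C(6,2) = 15; x_3 ≥ 9 gives C(4,2) = 6. Together 57.
Add back pairs where two caps are both exceeded: 1 + 0 + 0 = 1.
By inclusion–exclusion the count is 78 − 57 + 1 = 22.

22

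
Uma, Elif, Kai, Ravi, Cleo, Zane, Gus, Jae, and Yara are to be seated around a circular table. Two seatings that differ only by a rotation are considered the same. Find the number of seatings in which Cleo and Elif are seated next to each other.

Treat {Cleo, Elif} as one unit (2 internal orders) and seat the resulting 8 units around the table: (7)! circular arrangements.
So 2 × (7)! = 2 × 5040 = 10080.

10080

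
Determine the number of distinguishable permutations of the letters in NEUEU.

30

The 5 letters of NEUEU have repeats: E appearing twice and U appearing twice.
The number of distinct arrangements is 5!/(2!·2!) = 120/4 = 30.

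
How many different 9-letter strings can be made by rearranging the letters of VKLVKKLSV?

The 9 letters of VKLVKKLSV have repeats: K appearing 3 times, L appearing twice, and V appearing 3 times.
So there are 9! / (3!·3!·2!) = 5040 distinguishable arrangements.

5040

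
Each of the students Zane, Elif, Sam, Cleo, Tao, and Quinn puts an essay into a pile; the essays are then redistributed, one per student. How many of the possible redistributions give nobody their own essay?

265

Count assignments avoiding every fixed point. For any j of the 6 students fixed to their own essay, the other 6−j can be arranged in (6−j)! ways.
By inclusion–exclusion this is Σ_{j=0}^{6} (−1)^j C(6,j)·(6−j)!.
Computing: 720 − 720 + 360 − 120 + 30 − 6 + 1 = 265.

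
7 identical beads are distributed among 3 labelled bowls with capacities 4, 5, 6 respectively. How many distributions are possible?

26

By stars and bars, unrestricted non-negative solutions to x_1+…+x_3 = 7 number C(7+2,2) = 36.
Subtract solutions that violate a single cap (substitute x_i' = x_i − (cap_i+1)): x_1 ≥ 5 gives C(4,2) = 6; x_2 ≥ 6 gives C(3,2) = 3; x_3 ≥ 7 gives C(2,2) = 1. Together 10.
No two caps can be exceeded simultaneously, so the pair terms are all 0.
By inclusion–exclusion the count is 36 − 10 + 0 = 26.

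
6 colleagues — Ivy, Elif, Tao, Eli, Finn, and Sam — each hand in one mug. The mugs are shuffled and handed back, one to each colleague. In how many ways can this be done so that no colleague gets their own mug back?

265

Let Aᵢ be the assignments in which colleague i gets their own mug. We want the size of the complement of A₁∪…∪A_6.
By inclusion–exclusion this is Σ_{j=0}^{6} (−1)^j C(6,j)·(6−j)!.
Computing: 720 − 720 + 360 − 120 + 30 − 6 + 1 = 265.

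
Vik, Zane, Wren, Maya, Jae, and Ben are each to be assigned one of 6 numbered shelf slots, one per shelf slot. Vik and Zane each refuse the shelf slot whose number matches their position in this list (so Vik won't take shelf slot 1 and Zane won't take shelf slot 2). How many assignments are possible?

Let Aᵢ (for i ∈ {1, 2}) be the placements that put person i in their forbidden shelf slot. Any j of these fix j positions, leaving (6−j)! ways to fill the rest, and there are C(2,j) ways to pick which j.
By inclusion–exclusion, the number of valid placements is Σ_{j=0}^{2} (−1)^j C(2,j)·(6−j)!.
Computing: 720 − 240 + 24 = 504.

504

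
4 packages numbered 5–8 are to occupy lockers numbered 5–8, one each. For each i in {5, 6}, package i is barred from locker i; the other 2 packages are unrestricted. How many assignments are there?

14

Let Aᵢ (for i ∈ {5, 6}) be the placements that put package i in its forbidden locker. Any j of these fix j positions, leaving (4−j)! ways to fill the rest, and there are C(2,j) ways to pick which j.
By inclusion–exclusion, the number of valid placements is Σ_{j=0}^{2} (−1)^j C(2,j)·(4−j)!.
Computing: 24 − 12 + 2 = 14.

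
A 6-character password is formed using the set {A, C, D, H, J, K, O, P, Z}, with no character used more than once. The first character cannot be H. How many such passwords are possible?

The first character has 9−1 = 8 choices (anything except H).
The remaining 5 characters are filled from the other 8 symbols without repetition: 8 × 7 × 6 × 5 × 4 = 6720.
Total: 8 × 6720 = 53760.

53760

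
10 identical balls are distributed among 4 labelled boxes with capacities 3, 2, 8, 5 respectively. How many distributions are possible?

68

By stars and bars, unrestricted non-negative solutions to x_1+…+x_4 = 10 number C(10+3,3) = 286.
Subtract solutions that violate a single cap (substitute x_i' = x_i − (cap_i+1)): x_1 ≥ 4 gives C(9,3) = 84; x_2 ≥ 3 gives C(10,3) = 120; x_3 ≥ 9 gives C(4,3) = 4; x_4 ≥ 6 gives C(7,3) = 35. Together 243.
Add back pairs where two caps are both exceeded: 20 + 0 + 1 + 0 + 4 + 0 = 25.
By inclusion–exclusion the count is 286 − 243 + 25 = 68.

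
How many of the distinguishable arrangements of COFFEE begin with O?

30

Fix O in the first position and arrange the remaining 5 letters.
Those 5 letters have E appearing twice and F appearing twice, giving (5)!/(2!·2!) = 30.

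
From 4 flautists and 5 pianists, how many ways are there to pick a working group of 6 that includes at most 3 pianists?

50

Split by how many pianists are chosen (0 through 3).
Sum: C(5,0)·C(4,6) + C(5,1)·C(4,5) + C(5,2)·C(4,4) + C(5,3)·C(4,3) = 0 + 0 + 10 + 40 = 50.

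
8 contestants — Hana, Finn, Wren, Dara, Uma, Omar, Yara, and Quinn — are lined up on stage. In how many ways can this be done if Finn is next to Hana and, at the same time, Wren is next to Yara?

Treat {Finn,Hana} as one block (2 orders) and {Wren,Yara} as another (2 orders).
That leaves 6 units to arrange: 2 × 2 × 6! = 4 × 720 = 2880.

2880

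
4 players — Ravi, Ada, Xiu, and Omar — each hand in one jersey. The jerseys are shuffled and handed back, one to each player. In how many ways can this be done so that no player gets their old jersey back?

Count assignments avoiding every fixed point. For any j of the 4 players fixed to their old jersey, the other 4−j can be arranged in (4−j)! ways.
By inclusion–exclusion this is Σ_{j=0}^{4} (−1)^j C(4,j)·(4−j)!.
Computing: 24 − 24 + 12 − 4 + 1 = 9.

9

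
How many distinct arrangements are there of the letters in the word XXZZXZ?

XXZZXZ has 6 letters with X appearing 3 times and Z appearing 3 times.
So there are 6! / (3!·3!) = 20 distinguishable arrangements.

20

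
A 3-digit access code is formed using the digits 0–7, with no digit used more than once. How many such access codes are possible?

This is a permutation of 3 out of 8: P(8,3) = 8!/5!.
8 × 7 × 6 = 336.

336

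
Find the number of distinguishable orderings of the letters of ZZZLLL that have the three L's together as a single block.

Treat the 3 copies of L as a single block. The multiset to arrange is then {LLL, Z, Z, Z}, 4 items in all.
That gives (4)!/(3!) = 4 arrangements.

4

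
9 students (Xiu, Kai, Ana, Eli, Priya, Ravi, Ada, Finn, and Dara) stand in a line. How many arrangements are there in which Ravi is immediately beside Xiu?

80640

Glue Ravi and Xiu into one block (2 internal orders), leaving 8 units to arrange in a row.
So the count is 2·(8)! = 80640.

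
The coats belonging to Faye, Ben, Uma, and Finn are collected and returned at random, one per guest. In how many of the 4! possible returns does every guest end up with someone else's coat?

Let Aᵢ be the assignments in which guest i gets their own coat. We want the size of the complement of A₁∪…∪A_4.
By inclusion–exclusion this is Σ_{j=0}^{4} (−1)^j C(4,j)·(4−j)!.
Computing: 24 − 24 + 12 − 4 + 1 = 9.

9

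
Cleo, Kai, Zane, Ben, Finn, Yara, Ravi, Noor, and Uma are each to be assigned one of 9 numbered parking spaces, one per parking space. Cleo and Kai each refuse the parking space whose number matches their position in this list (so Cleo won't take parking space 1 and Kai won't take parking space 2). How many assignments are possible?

Let Aᵢ (for i ∈ {1, 2}) be the placements that put person i in their forbidden parking space. Any j of these fix j positions, leaving (9−j)! ways to fill the rest, and there are C(2,j) ways to pick which j.
By inclusion–exclusion, the number of valid placements is Σ_{j=0}^{2} (−1)^j C(2,j)·(9−j)!.
Computing: 362880 − 80640 + 5040 = 287280.

287280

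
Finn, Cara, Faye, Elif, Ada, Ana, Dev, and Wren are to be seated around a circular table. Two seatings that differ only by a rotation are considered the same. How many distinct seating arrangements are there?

Around a circle, 8 distinct people have 8!/8 = (7)! = 5040 rotationally distinct seatings.

5040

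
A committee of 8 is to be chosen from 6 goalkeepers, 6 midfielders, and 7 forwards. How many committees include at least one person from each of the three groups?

With no constraint there are C(19,8) = 75582 possible selections.
Subtract selections that omit an entire group: no goalkeepers → C(13,8) = 1287; no midfielders → C(13,8) = 1287; no forwards → C(12,8) = 495.
Add back selections omitting two groups (i.e. drawn from a single group): C(6,8) + C(6,8) + C(7,8) = 0.
By inclusion–exclusion: 75582 − 3069 + 0 = 72513.

72513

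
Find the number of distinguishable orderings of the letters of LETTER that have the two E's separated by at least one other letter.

Total arrangements of LETTER: 6!/(2!·2!) = 180.
Arrangements with the E's together: treat EE as one letter, giving (5)!/(2!) = 60.
Hence 180 − 60 = 120.

120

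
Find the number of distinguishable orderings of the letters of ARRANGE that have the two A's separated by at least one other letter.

There are 7!/(2!·2!) = 1260 arrangements of ARRANGE in total.
If the two A's are adjacent, glue them into one block, leaving 6 items to arrange: (6)!/(2!) = 360 ways.
Subtracting, 1260 − 360 = 900 arrangements keep the A's apart.

900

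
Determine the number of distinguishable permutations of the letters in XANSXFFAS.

XANSXFFAS has 9 letters with A appearing twice, F appearing twice, S appearing twice, and X appearing twice.
So there are 9! / (2!·2!·2!·2!) = 22680 distinguishable arrangements.

22680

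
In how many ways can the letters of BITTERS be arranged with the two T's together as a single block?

Treat the 2 copies of T as a single block. The multiset to arrange is then {TT, B, E, I, R, S}, 6 items in all.
All 6 items are distinct, so there are (6)! = 720 arrangements.

720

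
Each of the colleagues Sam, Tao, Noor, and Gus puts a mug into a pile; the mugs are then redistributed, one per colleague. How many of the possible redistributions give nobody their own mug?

9

Count assignments avoiding every fixed point. For any j of the 4 colleagues fixed to their own mug, the other 4−j can be arranged in (4−j)! ways.
By inclusion–exclusion this is Σ_{j=0}^{4} (−1)^j C(4,j)·(4−j)!.
Computing: 24 − 24 + 12 − 4 + 1 = 9.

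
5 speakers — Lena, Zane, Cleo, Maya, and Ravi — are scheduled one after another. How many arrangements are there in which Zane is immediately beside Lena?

Place the 3 others and the Zane-Lena pair as 4 objects in a line; the pair has 2 internal arrangements.
So the count is 2·(4)! = 48.

48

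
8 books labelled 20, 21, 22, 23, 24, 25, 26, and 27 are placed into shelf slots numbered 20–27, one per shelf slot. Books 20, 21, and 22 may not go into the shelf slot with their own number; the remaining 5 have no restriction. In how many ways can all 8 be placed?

Let Aᵢ (for i ∈ {20, 21, 22}) be the placements that put book i in its forbidden shelf slot. Any j of these fix j positions, leaving (8−j)! ways to fill the rest, and there are C(3,j) ways to pick which j.
By inclusion–exclusion, the number of valid placements is Σ_{j=0}^{3} (−1)^j C(3,j)·(8−j)!.
Computing: 40320 − 15120 + 2160 − 120 = 27240.

27240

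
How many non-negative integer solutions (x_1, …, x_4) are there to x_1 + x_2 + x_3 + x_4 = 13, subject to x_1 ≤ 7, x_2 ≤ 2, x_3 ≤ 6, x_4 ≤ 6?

100

Without the upper bounds there are C(16,3) = 560 ways to split 13 among 4 variables.
Subtract solutions that violate a single cap (substitute x_i' = x_i − (cap_i+1)): x_1 ≥ 8 gives C(8,3) = 56; x_2 ≥ 3 gives C(13,3) = 286; x_3 ≥ 7 gives C(9,3) = 84; x_4 ≥ 7 gives C(9,3) = 84. Together 510.
Add back pairs where two caps are both exceeded: 10 + 0 + 0 + 20 + 20 + 0 = 50.
By inclusion–exclusion the count is 560 − 510 + 50 = 100.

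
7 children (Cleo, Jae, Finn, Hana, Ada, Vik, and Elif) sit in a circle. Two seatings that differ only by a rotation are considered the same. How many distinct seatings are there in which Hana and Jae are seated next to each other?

Glue Hana and Jae into a block (2 internal orders). Seating 6 units around a circle gives (5)! arrangements.
So 2 × (5)! = 2 × 120 = 240.

240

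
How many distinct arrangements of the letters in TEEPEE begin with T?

5

Fix T in the first position and arrange the remaining 5 letters.
Those 5 letters have E appearing 4 times, giving (5)!/(4!) = 5.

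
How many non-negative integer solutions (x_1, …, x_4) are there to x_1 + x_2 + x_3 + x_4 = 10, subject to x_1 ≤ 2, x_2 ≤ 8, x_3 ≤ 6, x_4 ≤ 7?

Ignoring the caps, the number of non-negative solutions to x_1+…+x_4 = 10 is C(13,3) = 286.
Subtract solutions that violate a single cap (substitute x_i' = x_i − (cap_i+1)): x_1 ≥ 3 gives C(10,3) = 120; x_2 ≥ 9 gives C(4,3) = 4; x_3 ≥ 7 gives C(6,3) = 20; x_4 ≥ 8 gives C(5,3) = 10. Together 154.
Add back pairs where two caps are both exceeded: 0 + 1 + 0 + 0 + 0 + 0 = 1.
By inclusion–exclusion the count is 286 − 154 + 1 = 133.

133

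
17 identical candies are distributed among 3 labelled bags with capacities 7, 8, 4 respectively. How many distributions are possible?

6

Without the upper bounds there are C(19,2) = 171 ways to split 17 among 3 bags.
Subtract solutions that violate a single cap (substitute x_i' = x_i − (cap_i+1)): x_1 ≥ 8 gives C(11,2) = 55; x_2 ≥ 9 gives C(10,2) = 45; x_3 ≥ 5 gives C(14,2) = 91. Together 191.
Add back pairs where two caps are both exceeded: 1 + 15 + 10 = 26.
By inclusion–exclusion the count is 171 − 191 + 26 = 6.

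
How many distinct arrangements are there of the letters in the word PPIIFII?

105

Letter multiplicities in PPIIFII: F×1, I×4, P×2.
Dividing 7! = 5040 by 4!·2! = 48 for the repeated letters gives 105.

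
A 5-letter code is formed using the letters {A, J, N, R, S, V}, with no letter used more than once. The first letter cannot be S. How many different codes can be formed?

600

The first letter has 6−1 = 5 choices (anything except S).
The remaining 4 letters are filled from the other 5 symbols without repetition: 5 × 4 × 3 × 2 = 120.
Total: 5 × 120 = 600.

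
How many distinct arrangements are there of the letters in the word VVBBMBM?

210

VVBBMBM has 7 letters with B appearing 3 times, M appearing twice, and V appearing twice.
So there are 7! / (3!·2!·2!) = 210 distinguishable arrangements.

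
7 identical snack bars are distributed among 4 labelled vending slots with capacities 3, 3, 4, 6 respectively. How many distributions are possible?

69

By stars and bars, unrestricted non-negative solutions to x_1+…+x_4 = 7 number C(7+3,3) = 120.
Subtract solutions that violate a single cap (substitute x_i' = x_i − (cap_i+1)): x_1 ≥ 4 gives C(6,3) = 20; x_2 ≥ 4 gives C(6,3) = 20; x_3 ≥ 5 gives C(5,3) = 10; x_4 ≥ 7 gives C(3,3) = 1. Together 51.
No two caps can be exceeded simultaneously, so the pair terms are all 0.
By inclusion–exclusion the count is 120 − 51 + 0 = 69.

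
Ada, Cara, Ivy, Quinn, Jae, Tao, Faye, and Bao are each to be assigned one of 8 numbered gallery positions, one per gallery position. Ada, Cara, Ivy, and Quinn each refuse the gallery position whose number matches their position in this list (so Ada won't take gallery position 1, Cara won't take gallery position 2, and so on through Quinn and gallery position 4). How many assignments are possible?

24024

Let Aᵢ (for 1 ≤ i ≤ 4) be the placements that put person i in their forbidden gallery position. Any j of these fix j positions, leaving (8−j)! ways to fill the rest, and there are C(4,j) ways to pick which j.
By inclusion–exclusion, the number of valid placements is Σ_{j=0}^{4} (−1)^j C(4,j)·(8−j)!.
Computing: 40320 − 20160 + 4320 − 480 + 24 = 24024.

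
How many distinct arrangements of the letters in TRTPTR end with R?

20

Fix R in the last position and arrange the remaining 5 letters.
Those 5 letters have T appearing 3 times, giving (5)!/(3!) = 20.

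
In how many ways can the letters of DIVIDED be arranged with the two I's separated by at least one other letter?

300

Total arrangements of DIVIDED: 7!/(3!·2!) = 420.
If the two I's are adjacent, glue them into one block, leaving 6 items to arrange: (6)!/(3!) = 120 ways.
Hence 420 − 120 = 300.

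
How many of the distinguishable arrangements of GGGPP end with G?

Fix G in the last position and arrange the remaining 4 letters.
Those 4 letters have G appearing twice and P appearing twice, giving (4)!/(2!·2!) = 6.

6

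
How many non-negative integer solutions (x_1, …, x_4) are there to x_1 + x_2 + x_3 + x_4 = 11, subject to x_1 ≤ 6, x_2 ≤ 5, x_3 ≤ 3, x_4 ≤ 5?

106

Ignoring the caps, the number of non-negative solutions to x_1+…+x_4 = 11 is C(14,3) = 364.
Subtract solutions that violate a single cap (substitute x_i' = x_i − (cap_i+1)): x_1 ≥ 7 gives C(7,3) = 35; x_2 ≥ 6 gives C(8,3) = 56; x_3 ≥ 4 gives C(10,3) = 120; x_4 ≥ 6 gives C(8,3) = 56. Together 267.
Add back pairs where two caps are both exceeded: 0 + 1 + 0 + 4 + 0 + 4 = 9.
By inclusion–exclusion the count is 364 − 267 + 9 = 106.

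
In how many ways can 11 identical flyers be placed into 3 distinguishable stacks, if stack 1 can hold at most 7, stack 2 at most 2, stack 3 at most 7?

15

Ignoring the caps, the number of non-negative solutions to x_1+…+x_3 = 11 is C(13,2) = 78.
Subtract solutions that violate a single cap (substitute x_i' = x_i − (cap_i+1)): x_1 ≥ 8 gives C(5,2) = 10; x_2 ≥ 3 gives C(10,2) = 45; x_3 ≥ 8 gives C(5,2) = 10. Together 65.
Add back pairs where two caps are both exceeded: 1 + 0 + 1 = 2.
By inclusion–exclusion the count is 78 − 65 + 2 = 15.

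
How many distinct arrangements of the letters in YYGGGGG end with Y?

Fix Y in the last position and arrange the remaining 6 letters.
Those 6 letters have G appearing 5 times, giving (6)!/(5!) = 6.

6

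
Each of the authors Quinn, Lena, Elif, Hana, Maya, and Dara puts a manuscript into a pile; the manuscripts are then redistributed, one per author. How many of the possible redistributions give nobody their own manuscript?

Let Aᵢ be the assignments in which author i gets their own manuscript. We want the size of the complement of A₁∪…∪A_6.
By inclusion–exclusion this is Σ_{j=0}^{6} (−1)^j C(6,j)·(6−j)!.
Computing: 720 − 720 + 360 − 120 + 30 − 6 + 1 = 265.

265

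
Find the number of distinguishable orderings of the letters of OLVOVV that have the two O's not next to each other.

There are 6!/(3!·2!) = 60 arrangements of OLVOVV in total.
If the two O's are adjacent, glue them into one block, leaving 5 items to arrange: (5)!/(3!) = 20 ways.
Hence 60 − 20 = 40.

40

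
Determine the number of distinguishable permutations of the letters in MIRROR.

Letter multiplicities in MIRROR: I×1, M×1, O×1, R×3.
So there are 6! / (3!) = 120 distinguishable arrangements.

120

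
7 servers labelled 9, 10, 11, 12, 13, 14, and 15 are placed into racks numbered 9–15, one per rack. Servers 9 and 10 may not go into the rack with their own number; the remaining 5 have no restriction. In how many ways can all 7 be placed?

3720

Let Aᵢ (for i ∈ {9, 10}) be the placements that put server i in its forbidden rack. Any j of these fix j positions, leaving (7−j)! ways to fill the rest, and there are C(2,j) ways to pick which j.
By inclusion–exclusion, the number of valid placements is Σ_{j=0}^{2} (−1)^j C(2,j)·(7−j)!.
Computing: 5040 − 1440 + 120 = 3720.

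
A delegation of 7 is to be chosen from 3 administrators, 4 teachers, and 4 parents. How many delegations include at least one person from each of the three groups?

Total 7-person selections from all 11: C(11,7) = 330.
Subtract selections that omit an entire group: no administrators → C(8,7) = 8; no teachers → C(7,7) = 1; no parents → C(7,7) = 1.
Add back selections omitting two groups (i.e. drawn from a single group): C(3,7) + C(4,7) + C(4,7) = 0.
By inclusion–exclusion: 330 − 10 + 0 = 320.

320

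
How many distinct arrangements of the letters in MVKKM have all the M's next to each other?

Treat the 2 copies of M as a single block. The multiset to arrange is then {MM, K, K, V}, 4 items in all.
That gives (4)!/(2!) = 12 arrangements.

12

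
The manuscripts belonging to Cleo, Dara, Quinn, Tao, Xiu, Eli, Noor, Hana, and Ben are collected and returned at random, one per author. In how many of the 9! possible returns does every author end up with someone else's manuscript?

This is the derangement count D_9: permutations of 9 items with no fixed point.
By inclusion–exclusion this is Σ_{j=0}^{9} (−1)^j C(9,j)·(9−j)!.
Computing: 362880 − 362880 + 181440 − 60480 + 15120 − 3024 + 504 − 72 + 9 − 1 = 133496.

133496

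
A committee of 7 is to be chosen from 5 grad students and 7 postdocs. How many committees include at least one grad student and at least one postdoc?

Unrestricted: C(12,7) = 792 ways to pick any 7 of the 12.
Subtract selections that omit an entire group: no grad students → C(7,7) = 1; no postdocs → C(5,7) = 0.
Both groups omitted at once is impossible, so 792 − 1 = 791.

791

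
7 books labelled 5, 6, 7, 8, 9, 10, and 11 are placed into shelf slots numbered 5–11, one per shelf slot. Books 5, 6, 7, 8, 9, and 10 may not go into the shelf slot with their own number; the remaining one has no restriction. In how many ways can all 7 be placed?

Let Aᵢ (for 5 ≤ i ≤ 10) be the placements that put book i in its forbidden shelf slot. Any j of these fix j positions, leaving (7−j)! ways to fill the rest, and there are C(6,j) ways to pick which j.
By inclusion–exclusion, the number of valid placements is Σ_{j=0}^{6} (−1)^j C(6,j)·(7−j)!.
Computing: 5040 − 4320 + 1800 − 480 + 90 − 12 + 1 = 2119.

2119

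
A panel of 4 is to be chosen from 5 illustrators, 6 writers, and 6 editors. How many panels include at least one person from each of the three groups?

Total 4-person selections from all 17: C(17,4) = 2380.
Subtract selections that omit an entire group: no illustrators → C(12,4) = 495; no writers → C(11,4) = 330; no editors → C(11,4) = 330.
Add back selections omitting two groups (i.e. drawn from a single group): C(5,4) + C(6,4) + C(6,4) = 35.
By inclusion–exclusion: 2380 − 1155 + 35 = 1260.

1260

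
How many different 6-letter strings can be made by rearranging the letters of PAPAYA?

Letter multiplicities in PAPAYA: A×3, P×2, Y×1.
Dividing 6! = 720 by 3!·2! = 12 for the repeated letters gives 60.

60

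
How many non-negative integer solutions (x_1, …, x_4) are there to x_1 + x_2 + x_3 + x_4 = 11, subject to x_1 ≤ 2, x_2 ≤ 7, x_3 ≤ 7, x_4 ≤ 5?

115

Ignoring the caps, the number of non-negative solutions to x_1+…+x_4 = 11 is C(14,3) = 364.
Subtract solutions that violate a single cap (substitute x_i' = x_i − (cap_i+1)): x_1 ≥ 3 gives C(11,3) = 165; x_2 ≥ 8 gives C(6,3) = 20; x_3 ≥ 8 gives C(6,3) = 20; x_4 ≥ 6 gives C(8,3) = 56. Together 261.
Add back pairs where two caps are both exceeded: 1 + 1 + 10 + 0 + 0 + 0 = 12.
By inclusion–exclusion the count is 364 − 261 + 12 = 115.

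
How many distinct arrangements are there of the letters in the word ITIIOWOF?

3360

The 8 letters of ITIIOWOF have repeats: I appearing 3 times and O appearing twice.
Dividing 8! = 40320 by 3!·2! = 12 for the repeated letters gives 3360.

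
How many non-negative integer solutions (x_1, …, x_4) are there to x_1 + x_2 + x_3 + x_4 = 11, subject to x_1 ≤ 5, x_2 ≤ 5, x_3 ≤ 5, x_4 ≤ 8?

By stars and bars, unrestricted non-negative solutions to x_1+…+x_4 = 11 number C(11+3,3) = 364.
Subtract solutions that violate a single cap (substitute x_i' = x_i − (cap_i+1)): x_1 ≥ 6 gives C(8,3) = 56; x_2 ≥ 6 gives C(8,3) = 56; x_3 ≥ 6 gives C(8,3) = 56; x_4 ≥ 9 gives C(5,3) = 10. Together 178.
No two caps can be exceeded simultaneously, so the pair terms are all 0.
By inclusion–exclusion the count is 364 − 178 + 0 = 186.

186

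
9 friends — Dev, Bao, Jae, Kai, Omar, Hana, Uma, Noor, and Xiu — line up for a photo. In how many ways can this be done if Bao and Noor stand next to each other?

80640

Place the 7 others and the Bao-Noor pair as 8 objects in a line; the pair has 2 internal arrangements.
That gives 2 × 8! = 2 × 40320 = 80640.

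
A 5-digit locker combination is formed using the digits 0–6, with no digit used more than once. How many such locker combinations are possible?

With no repetition, fill the 5 digits in order: 7 choices, then 6, down to 3.
That product is 7 × 6 × 5 × 4 × 3 = 2520.

2520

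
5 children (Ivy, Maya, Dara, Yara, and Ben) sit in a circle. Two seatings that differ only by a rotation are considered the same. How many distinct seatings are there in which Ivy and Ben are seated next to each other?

12

Treat {Ivy, Ben} as one unit (2 internal orders) and seat the resulting 4 units around the table: (3)! circular arrangements.
So 2 × (3)! = 2 × 6 = 12.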